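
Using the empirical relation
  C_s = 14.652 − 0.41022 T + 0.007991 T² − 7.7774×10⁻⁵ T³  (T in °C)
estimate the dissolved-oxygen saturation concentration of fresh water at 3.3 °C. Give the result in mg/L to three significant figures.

C_s ≈ 13.4 mg/L

C_s = 14.652 − 0.41022×3.3 + 0.007991×3.3² − 7.7774×10⁻⁵×3.3³ = 13.38 mg/L.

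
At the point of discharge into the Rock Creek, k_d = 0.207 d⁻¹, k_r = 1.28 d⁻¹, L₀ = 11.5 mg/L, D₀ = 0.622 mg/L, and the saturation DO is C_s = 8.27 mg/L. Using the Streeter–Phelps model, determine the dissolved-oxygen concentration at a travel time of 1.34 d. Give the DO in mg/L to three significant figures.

k_d L₀/(k_r−k_d) = 0.207×11.5/(1.28−0.207) = 2.381/1.073 = 2.219 mg/L.
e^(−k_d t) = e^(−0.207×1.340) = 0.7578; e^(−k_r t) = e^(−1.28×1.340) = 0.1799.
D = 2.219 × (0.7578 − 0.1799) + 0.622 × 0.1799 = 1.282 + 0.1119 = 1.394 mg/L.
DO = C_s − D = 8.27 − 1.394 = 6.876 mg/L.

DO ≈ 6.88 mg/L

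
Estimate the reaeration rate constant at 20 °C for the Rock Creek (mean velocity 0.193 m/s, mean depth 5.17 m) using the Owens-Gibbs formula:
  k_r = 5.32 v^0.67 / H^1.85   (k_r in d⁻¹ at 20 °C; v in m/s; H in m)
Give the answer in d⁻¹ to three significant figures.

k_r ≈ 0.0846 d⁻¹

k_r = 5.32 × 0.193^0.67 / 5.17^1.85 = 5.32 × 0.3321 / 20.89 = 0.08458 d⁻¹.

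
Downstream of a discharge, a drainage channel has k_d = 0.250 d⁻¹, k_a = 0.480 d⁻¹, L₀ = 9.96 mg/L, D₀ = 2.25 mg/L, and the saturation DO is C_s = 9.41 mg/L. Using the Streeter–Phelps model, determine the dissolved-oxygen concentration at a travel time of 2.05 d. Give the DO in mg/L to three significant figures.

k_d L₀/(k_a−k_d) = 0.250×9.96/(0.480−0.250) = 2.490/0.2300 = 10.83 mg/L.
e^(−k_d t) = e^(−0.250×2.050) = 0.5990; e^(−k_a t) = e^(−0.480×2.050) = 0.3738.
D = 10.83 × (0.5990 − 0.3738) + 2.25 × 0.3738 = 2.438 + 0.8411 = 3.279 mg/L.
DO = C_s − D = 9.41 − 3.279 = 6.131 mg/L.

DO ≈ 6.13 mg/L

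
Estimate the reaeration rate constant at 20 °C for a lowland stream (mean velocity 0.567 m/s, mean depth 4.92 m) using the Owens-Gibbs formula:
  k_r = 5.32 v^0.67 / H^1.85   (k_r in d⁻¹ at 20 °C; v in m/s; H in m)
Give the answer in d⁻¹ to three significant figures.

k_r ≈ 0.191 d⁻¹

k_r = 5.32 × 0.567^0.67 / 4.92^1.85 = 5.32 × 0.6838 / 19.06 = 0.1908 d⁻¹.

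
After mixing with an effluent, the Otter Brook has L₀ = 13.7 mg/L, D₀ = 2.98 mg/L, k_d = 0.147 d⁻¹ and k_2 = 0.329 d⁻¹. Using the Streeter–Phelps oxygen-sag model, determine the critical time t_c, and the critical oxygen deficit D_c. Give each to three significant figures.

t_c = [1/(k_2−k_d)] ln[(k_2/k_d)(1 − D₀(k_2−k_d)/(k_d L₀))]
= [1/(0.329−0.147)] ln[(0.329/0.147)(1 − 2.98×0.1820/(0.147×13.7))]
= (1/0.1820) ln[2.238 × 0.7307] = 5.495 × ln(1.635) = 5.495 × 0.4919 = 2.703 d.
L(t_c) = L₀ e^(−k_d t_c) = 13.7 × 0.6722 = 9.208 mg/L, and at the critical point k_2 D_c = k_d L, so D_c = (0.147/0.329) × 9.208 = 4.114 mg/L.

t_c ≈ 2.70 d; D_c ≈ 4.11 mg/L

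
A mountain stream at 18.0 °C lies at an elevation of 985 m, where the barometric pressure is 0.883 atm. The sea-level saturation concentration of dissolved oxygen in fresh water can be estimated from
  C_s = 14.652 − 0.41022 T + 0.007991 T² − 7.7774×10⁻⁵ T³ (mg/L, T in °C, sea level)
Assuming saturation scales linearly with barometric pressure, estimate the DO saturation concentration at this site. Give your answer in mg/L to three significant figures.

At sea level: C_s = 14.652 − 0.41022×18.0 + 0.007991×18.0² − 7.7774×10⁻⁵×18.0³ = 9.404 mg/L.
Pressure correction: C_s' = 9.404 × 0.883 = 8.303 mg/L.

C_s ≈ 8.30 mg/L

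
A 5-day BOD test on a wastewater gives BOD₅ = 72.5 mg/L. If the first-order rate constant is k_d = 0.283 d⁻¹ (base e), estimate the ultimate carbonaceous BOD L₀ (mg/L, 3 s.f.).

L₀ ≈ 95.8 mg/L

BOD₅ = L₀(1 − e^(−5k_d)) ⇒ L₀ = BOD₅ / (1 − e^(−5×0.283))
= 72.5 / (1 − 0.2429) = 72.5 / 0.7571 = 95.76 mg/L.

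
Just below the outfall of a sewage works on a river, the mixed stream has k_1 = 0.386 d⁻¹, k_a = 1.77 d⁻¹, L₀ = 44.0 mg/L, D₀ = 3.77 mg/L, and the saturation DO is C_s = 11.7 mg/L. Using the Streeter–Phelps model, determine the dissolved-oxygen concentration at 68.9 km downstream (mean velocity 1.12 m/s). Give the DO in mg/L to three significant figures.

Travel time t = x/v = 68.9 km / (1.12 m/s) = 68900 m / 1.12 m/s = 61520 s = 0.7120 d.
k_1 L₀/(k_a−k_1) = 0.386×44.0/(1.77−0.386) = 16.98/1.384 = 12.27 mg/L.
e^(−k_1 t) = e^(−0.386×0.7120) = 0.7597; e^(−k_a t) = e^(−1.77×0.7120) = 0.2836.
D = 12.27 × (0.7597 − 0.2836) + 3.77 × 0.2836 = 5.843 + 1.069 = 6.912 mg/L.
DO = C_s − D = 11.7 − 6.912 = 4.788 mg/L.

DO ≈ 4.79 mg/L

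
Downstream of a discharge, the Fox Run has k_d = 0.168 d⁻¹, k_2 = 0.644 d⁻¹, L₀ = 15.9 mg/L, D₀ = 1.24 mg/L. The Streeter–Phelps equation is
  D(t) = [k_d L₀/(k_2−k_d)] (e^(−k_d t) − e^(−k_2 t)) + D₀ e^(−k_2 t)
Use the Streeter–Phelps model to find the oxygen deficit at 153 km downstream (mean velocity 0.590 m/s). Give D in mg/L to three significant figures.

Travel time t = x/v = 153 km / (0.590 m/s) = 153000 m / 0.590 m/s = 259300 s = 3.001 d.
k_d L₀/(k_2−k_d) = 0.168×15.9/(0.644−0.168) = 2.671/0.4760 = 5.612 mg/L.
e^(−k_d t) = e^(−0.168×3.001) = 0.6040; e^(−k_2 t) = e^(−0.644×3.001) = 0.1447.
D = 5.612 × (0.6040 − 0.1447) + 1.24 × 0.1447 = 2.577 + 0.1795 = 2.757 mg/L.

D ≈ 2.76 mg/L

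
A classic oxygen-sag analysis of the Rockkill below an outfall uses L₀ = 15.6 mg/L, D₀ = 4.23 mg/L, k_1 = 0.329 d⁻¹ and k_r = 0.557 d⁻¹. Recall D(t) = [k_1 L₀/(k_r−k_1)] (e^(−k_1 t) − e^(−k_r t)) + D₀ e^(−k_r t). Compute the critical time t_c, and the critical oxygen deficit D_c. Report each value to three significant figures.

At the critical point dD/dt = 0, so k_1 L₀ e^(−k_1 t) = k_r D. Substituting D(t) from the Streeter–Phelps equation and solving for t gives
t_c = ln[(k_r/k_1)(1 − D₀(k_r−k_1)/(k_1 L₀))] / (k_r−k_1).
Here k_r−k_1 = 0.2280 d⁻¹ and 1 − D₀(k_r−k_1)/(k_1 L₀) = 1 − 4.23×0.2280/(0.329×15.6) = 0.8121, so
t_c = ln(1.693 × 0.8121) / 0.2280 = 0.3184 / 0.2280 = 1.396 d.
D_c = (k_1/k_r) L₀ e^(−k_1 t_c) = (0.329/0.557) × 15.6 × e^(−0.329×1.396) = 0.5907 × 15.6 × 0.6317 = 5.820 mg/L.

t_c ≈ 1.40 d; D_c ≈ 5.82 mg/L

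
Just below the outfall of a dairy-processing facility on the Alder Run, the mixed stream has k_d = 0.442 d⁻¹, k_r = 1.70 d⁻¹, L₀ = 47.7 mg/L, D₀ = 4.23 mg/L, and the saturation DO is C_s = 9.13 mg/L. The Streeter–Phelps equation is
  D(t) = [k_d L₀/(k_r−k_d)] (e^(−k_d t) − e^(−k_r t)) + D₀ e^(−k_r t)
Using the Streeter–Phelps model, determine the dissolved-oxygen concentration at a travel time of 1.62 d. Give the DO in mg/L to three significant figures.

k_d L₀/(k_r−k_d) = 0.442×47.7/(1.70−0.442) = 21.08/1.258 = 16.76 mg/L.
e^(−k_d t) = e^(−0.442×1.620) = 0.4887; e^(−k_r t) = e^(−1.70×1.620) = 0.06367.
D = 16.76 × (0.4887 − 0.06367) + 4.23 × 0.06367 = 7.123 + 0.2693 = 7.392 mg/L.
DO = C_s − D = 9.13 − 7.392 = 1.738 mg/L.

DO ≈ 1.74 mg/L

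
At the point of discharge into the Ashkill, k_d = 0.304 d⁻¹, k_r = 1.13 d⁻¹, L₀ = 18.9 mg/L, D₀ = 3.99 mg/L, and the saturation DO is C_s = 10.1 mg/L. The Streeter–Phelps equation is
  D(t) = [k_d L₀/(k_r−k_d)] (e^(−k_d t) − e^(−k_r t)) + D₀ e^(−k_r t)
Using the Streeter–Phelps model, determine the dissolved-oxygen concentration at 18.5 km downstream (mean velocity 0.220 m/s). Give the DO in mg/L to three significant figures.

Travel time t = x/v = 18.5 km / (0.220 m/s) = 18500 m / 0.220 m/s = 84090 s = 0.9733 d.
k_d L₀/(k_r−k_d) = 0.304×18.9/(1.13−0.304) = 5.746/0.8260 = 6.956 mg/L.
e^(−k_d t) = e^(−0.304×0.9733) = 0.7439; e^(−k_r t) = e^(−1.13×0.9733) = 0.3329.
D = 6.956 × (0.7439 − 0.3329) + 3.99 × 0.3329 = 2.858 + 1.328 = 4.187 mg/L.
DO = C_s − D = 10.1 − 4.187 = 5.913 mg/L.

DO ≈ 5.91 mg/L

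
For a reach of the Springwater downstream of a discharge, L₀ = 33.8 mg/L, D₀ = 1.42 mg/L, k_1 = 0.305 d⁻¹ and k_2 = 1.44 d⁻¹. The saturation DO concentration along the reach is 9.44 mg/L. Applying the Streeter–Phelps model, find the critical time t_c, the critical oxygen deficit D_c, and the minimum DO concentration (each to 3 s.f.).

t_c ≈ 1.22 d; D_c ≈ 4.94 mg/L; min DO ≈ 4.50 mg/L

t_c = [1/(k_2−k_1)] ln[(k_2/k_1)(1 − D₀(k_2−k_1)/(k_1 L₀))]
= [1/(1.44−0.305)] ln[(1.44/0.305)(1 − 1.42×1.135/(0.305×33.8))]
= (1/1.135) ln[4.721 × 0.8437] = 0.8811 × ln(3.983) = 0.8811 × 1.382 = 1.218 d.
D_c = (k_1/k_2) L₀ e^(−k_1 t_c) = (0.305/1.44) × 33.8 × e^(−0.305×1.218) = 0.2118 × 33.8 × 0.6898 = 4.938 mg/L.
Minimum DO = C_s − D_c = 9.44 − 4.938 = 4.502 mg/L.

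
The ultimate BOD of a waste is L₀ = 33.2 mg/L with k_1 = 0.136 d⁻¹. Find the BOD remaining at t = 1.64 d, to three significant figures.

L_t = L₀ e^(−k_1 t) = 33.2 × e^(−0.136×1.64) = 33.2 × 0.8001 = 26.56 mg/L.

L ≈ 26.6 mg/L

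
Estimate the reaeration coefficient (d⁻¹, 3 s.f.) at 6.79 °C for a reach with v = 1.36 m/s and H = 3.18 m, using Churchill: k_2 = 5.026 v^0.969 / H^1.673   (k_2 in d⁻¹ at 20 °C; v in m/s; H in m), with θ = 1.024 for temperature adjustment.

k_2 ≈ 0.714 d⁻¹

k_2(20) = 5.026 × 1.36^0.969 / 3.18^1.673 = 5.026 × 1.347 / 6.927 = 0.9774 d⁻¹.
k_2(6.79) = 0.9774 × 1.024^(6.79−20) = 0.9774 × 0.7310 = 0.7145 d⁻¹.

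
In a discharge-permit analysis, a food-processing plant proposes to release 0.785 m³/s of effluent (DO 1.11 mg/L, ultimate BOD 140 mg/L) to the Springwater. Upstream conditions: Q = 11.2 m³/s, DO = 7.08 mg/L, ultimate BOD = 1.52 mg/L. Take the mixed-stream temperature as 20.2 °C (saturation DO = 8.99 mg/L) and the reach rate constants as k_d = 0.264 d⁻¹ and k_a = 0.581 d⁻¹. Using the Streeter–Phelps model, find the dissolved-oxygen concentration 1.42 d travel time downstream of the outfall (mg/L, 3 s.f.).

Mixed DO = (11.2×7.08 + 0.785×1.11)/(11.2+0.785) = 80.17/11.98 = 6.689 mg/L.
Mixed L₀ = (11.2×1.52 + 0.785×140)/(11.98) = 126.9/11.98 = 10.59 mg/L.
Initial deficit D₀ = C_s − DO₀ = 8.99 − 6.689 = 2.301 mg/L.
D(1.42) = [0.264×10.59/(0.581−0.264)](e^(−0.264×1.42) − e^(−0.581×1.42)) + 2.301 e^(−0.581×1.42)
= 8.820 × (0.6874 − 0.4382) + 2.301 × 0.4382 = 3.206 mg/L.
DO = 8.99 − 3.206 = 5.784 mg/L.

DO ≈ 5.78 mg/L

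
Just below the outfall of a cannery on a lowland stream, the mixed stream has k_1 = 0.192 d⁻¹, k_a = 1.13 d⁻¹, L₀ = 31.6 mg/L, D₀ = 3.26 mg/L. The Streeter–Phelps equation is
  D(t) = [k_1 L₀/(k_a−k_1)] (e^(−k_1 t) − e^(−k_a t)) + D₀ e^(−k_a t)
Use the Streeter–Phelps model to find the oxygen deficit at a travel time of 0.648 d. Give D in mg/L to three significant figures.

D ≈ 4.17 mg/L

k_1 L₀/(k_a−k_1) = 0.192×31.6/(1.13−0.192) = 6.067/0.9380 = 6.468 mg/L.
e^(−k_1 t) = e^(−0.192×0.6480) = 0.8830; e^(−k_a t) = e^(−1.13×0.6480) = 0.4808.
D = 6.468 × (0.8830 − 0.4808) + 3.26 × 0.4808 = 2.601 + 1.568 = 4.169 mg/L.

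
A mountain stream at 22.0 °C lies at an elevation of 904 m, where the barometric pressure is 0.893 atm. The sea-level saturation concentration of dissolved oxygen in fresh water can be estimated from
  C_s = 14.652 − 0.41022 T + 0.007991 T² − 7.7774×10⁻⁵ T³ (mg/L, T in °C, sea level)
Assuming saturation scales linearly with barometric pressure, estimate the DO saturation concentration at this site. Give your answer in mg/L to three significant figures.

At sea level: C_s = 14.652 − 0.41022×22.0 + 0.007991×22.0² − 7.7774×10⁻⁵×22.0³ = 8.667 mg/L.
Pressure correction: C_s' = 8.667 × 0.893 = 7.739 mg/L.

C_s ≈ 7.74 mg/L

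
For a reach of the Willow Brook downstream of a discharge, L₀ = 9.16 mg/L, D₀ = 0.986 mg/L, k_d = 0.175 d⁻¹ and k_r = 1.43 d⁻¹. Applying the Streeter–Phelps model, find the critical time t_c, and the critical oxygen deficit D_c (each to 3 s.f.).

t_c ≈ 0.496 d; D_c ≈ 1.03 mg/L

t_c = [1/(k_r−k_d)] ln[(k_r/k_d)(1 − D₀(k_r−k_d)/(k_d L₀))]
= [1/(1.43−0.175)] ln[(1.43/0.175)(1 − 0.986×1.255/(0.175×9.16))]
= (1/1.255) ln[8.171 × 0.2281] = 0.7968 × ln(1.864) = 0.7968 × 0.6225 = 0.4960 d.
D_c = (k_d/k_r) L₀ e^(−k_d t_c) = (0.175/1.43) × 9.16 × e^(−0.175×0.4960) = 0.1224 × 9.16 × 0.9169 = 1.028 mg/L.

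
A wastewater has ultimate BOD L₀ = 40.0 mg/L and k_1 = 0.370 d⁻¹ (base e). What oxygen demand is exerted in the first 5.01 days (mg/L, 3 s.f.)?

y_t = L₀(1 − e^(−k_1 t)) = 40.0 × (1 − e^(−0.370×5.01))
= 40.0 × (1 − 0.1567) = 40.0 × 0.8433 = 33.73 mg/L.

y ≈ 33.7 mg/L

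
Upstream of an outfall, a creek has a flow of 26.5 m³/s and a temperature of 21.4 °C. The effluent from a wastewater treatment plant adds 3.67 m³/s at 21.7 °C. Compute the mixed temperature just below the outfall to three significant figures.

Flow-weighted mixing: C = (Q_r C_r + Q_w C_w)/(Q_r + Q_w)
= (26.5×21.4 + 3.67×21.7)/(26.5 + 3.67) = 646.7/30.17 = 21.44 °C.

21.4 °C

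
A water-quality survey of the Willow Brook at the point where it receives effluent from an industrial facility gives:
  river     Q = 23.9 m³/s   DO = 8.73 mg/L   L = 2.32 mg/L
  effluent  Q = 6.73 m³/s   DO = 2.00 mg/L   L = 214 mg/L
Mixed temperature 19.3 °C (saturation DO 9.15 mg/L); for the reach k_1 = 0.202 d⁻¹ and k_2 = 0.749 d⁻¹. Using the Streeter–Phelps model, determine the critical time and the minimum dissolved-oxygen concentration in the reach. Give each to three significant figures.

Mixed DO = (23.9×8.73 + 6.73×2.00)/(23.9+6.73) = 222.1/30.63 = 7.251 mg/L.
Mixed L₀ = (23.9×2.32 + 6.73×214)/(30.63) = 1496/30.63 = 48.83 mg/L.
Initial deficit D₀ = C_s − DO₀ = 9.15 − 7.251 = 1.899 mg/L.
t_c = (1/0.5470) ln[(0.749/0.202)(1 − 1.899×0.5470/(0.202×48.83))] = 1.828 × ln(3.317) = 2.192 d.
D_c = (0.202/0.749) × 48.83 × e^(−0.202×2.192) = 0.2697 × 48.83 × 0.6422 = 8.457 mg/L.
Minimum DO = 9.15 − 8.457 = 0.6927 mg/L.

t_c ≈ 2.19 d; minimum DO ≈ 0.693 mg/L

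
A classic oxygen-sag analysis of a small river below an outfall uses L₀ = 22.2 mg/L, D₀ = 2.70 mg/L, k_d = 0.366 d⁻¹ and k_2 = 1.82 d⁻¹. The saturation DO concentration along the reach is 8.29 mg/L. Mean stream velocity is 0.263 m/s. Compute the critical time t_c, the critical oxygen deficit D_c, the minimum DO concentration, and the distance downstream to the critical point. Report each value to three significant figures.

t_c ≈ 0.649 d; D_c ≈ 3.52 mg/L; min DO ≈ 4.77 mg/L; x_c ≈ 14.8 km

At the critical point dD/dt = 0, so k_d L₀ e^(−k_d t) = k_2 D. Substituting D(t) from the Streeter–Phelps equation and solving for t gives
t_c = ln[(k_2/k_d)(1 − D₀(k_2−k_d)/(k_d L₀))] / (k_2−k_d).
Here k_2−k_d = 1.454 d⁻¹ and 1 − D₀(k_2−k_d)/(k_d L₀) = 1 − 2.70×1.454/(0.366×22.2) = 0.5168, so
t_c = ln(4.973 × 0.5168) / 1.454 = 0.9439 / 1.454 = 0.6492 d.
L(t_c) = L₀ e^(−k_d t_c) = 22.2 × 0.7885 = 17.51 mg/L, and at the critical point k_2 D_c = k_d L, so D_c = (0.366/1.82) × 17.51 = 3.520 mg/L.
Minimum DO = C_s − D_c = 8.29 − 3.520 = 4.770 mg/L.
x_c = v t_c = 0.263 m/s × 0.6492 d × 86400 s/d = 14750 m ≈ 14.8 km.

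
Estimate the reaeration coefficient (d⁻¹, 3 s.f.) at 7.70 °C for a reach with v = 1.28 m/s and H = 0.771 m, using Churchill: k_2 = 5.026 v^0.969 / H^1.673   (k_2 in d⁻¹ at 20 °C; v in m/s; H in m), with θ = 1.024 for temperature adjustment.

k_2(20) = 5.026 × 1.28^0.969 / 0.771^1.673 = 5.026 × 1.270 / 0.6472 = 9.864 d⁻¹.
k_2(7.70) = 9.864 × 1.024^(7.70−20) = 9.864 × 0.7470 = 7.368 d⁻¹.

k_2 ≈ 7.37 d⁻¹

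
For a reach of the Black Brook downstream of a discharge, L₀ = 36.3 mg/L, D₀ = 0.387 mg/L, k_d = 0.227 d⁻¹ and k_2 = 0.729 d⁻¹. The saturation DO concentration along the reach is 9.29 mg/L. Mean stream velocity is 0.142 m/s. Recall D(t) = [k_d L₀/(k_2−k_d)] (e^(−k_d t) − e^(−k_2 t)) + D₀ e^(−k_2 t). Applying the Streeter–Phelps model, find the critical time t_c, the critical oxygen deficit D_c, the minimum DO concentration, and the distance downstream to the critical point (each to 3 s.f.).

At the critical point dD/dt = 0, so k_d L₀ e^(−k_d t) = k_2 D. Substituting D(t) from the Streeter–Phelps equation and solving for t gives
t_c = ln[(k_2/k_d)(1 − D₀(k_2−k_d)/(k_d L₀))] / (k_2−k_d).
Here k_2−k_d = 0.5020 d⁻¹ and 1 − D₀(k_2−k_d)/(k_d L₀) = 1 − 0.387×0.5020/(0.227×36.3) = 0.9764, so
t_c = ln(3.211 × 0.9764) / 0.5020 = 1.143 / 0.5020 = 2.277 d.
L(t_c) = L₀ e^(−k_d t_c) = 36.3 × 0.5964 = 21.65 mg/L, and at the critical point k_2 D_c = k_d L, so D_c = (0.227/0.729) × 21.65 = 6.742 mg/L.
Minimum DO = C_s − D_c = 9.29 − 6.742 = 2.548 mg/L.
x_c = v t_c = 0.142 m/s × 2.277 d × 86400 s/d = 27930 m ≈ 27.9 km.

t_c ≈ 2.28 d; D_c ≈ 6.74 mg/L; min DO ≈ 2.55 mg/L; x_c ≈ 27.9 km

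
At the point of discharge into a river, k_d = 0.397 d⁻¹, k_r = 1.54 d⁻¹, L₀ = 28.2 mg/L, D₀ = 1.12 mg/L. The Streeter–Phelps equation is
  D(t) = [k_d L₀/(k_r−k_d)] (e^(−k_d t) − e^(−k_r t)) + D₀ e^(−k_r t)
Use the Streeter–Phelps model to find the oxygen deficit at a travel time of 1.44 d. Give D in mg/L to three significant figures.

k_d L₀/(k_r−k_d) = 0.397×28.2/(1.54−0.397) = 11.20/1.143 = 9.795 mg/L.
e^(−k_d t) = e^(−0.397×1.440) = 0.5646; e^(−k_r t) = e^(−1.54×1.440) = 0.1089.
D = 9.795 × (0.5646 − 0.1089) + 1.12 × 0.1089 = 4.464 + 0.1219 = 4.585 mg/L.

D ≈ 4.59 mg/L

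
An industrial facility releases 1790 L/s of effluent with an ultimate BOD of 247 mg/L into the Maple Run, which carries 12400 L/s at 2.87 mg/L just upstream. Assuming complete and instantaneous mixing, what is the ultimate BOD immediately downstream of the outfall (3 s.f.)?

33.7 mg/L

Flow-weighted mixing: C = (Q_r C_r + Q_w C_w)/(Q_r + Q_w)
= (12400×2.87 + 1790×247)/(12400 + 1790) = 477700/14190 = 33.67 mg/L.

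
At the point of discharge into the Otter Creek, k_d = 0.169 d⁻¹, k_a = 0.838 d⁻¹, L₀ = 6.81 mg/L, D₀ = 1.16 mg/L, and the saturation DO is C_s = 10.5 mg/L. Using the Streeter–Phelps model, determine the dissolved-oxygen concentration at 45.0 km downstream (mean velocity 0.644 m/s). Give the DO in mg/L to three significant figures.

DO ≈ 9.28 mg/L

Travel time t = x/v = 45.0 km / (0.644 m/s) = 45000 m / 0.644 m/s = 69880 s = 0.8087 d.
k_d L₀/(k_a−k_d) = 0.169×6.81/(0.838−0.169) = 1.151/0.6690 = 1.720 mg/L.
e^(−k_d t) = e^(−0.169×0.8087) = 0.8723; e^(−k_a t) = e^(−0.838×0.8087) = 0.5078.
D = 1.720 × (0.8723 − 0.5078) + 1.16 × 0.5078 = 0.6270 + 0.5890 = 1.216 mg/L.
DO = C_s − D = 10.5 − 1.216 = 9.284 mg/L.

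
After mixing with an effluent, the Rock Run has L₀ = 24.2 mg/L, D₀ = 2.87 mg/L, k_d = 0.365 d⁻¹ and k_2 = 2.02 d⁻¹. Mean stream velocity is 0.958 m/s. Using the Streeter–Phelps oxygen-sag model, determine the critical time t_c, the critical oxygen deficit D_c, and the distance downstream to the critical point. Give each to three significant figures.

t_c = [1/(k_2−k_d)] ln[(k_2/k_d)(1 − D₀(k_2−k_d)/(k_d L₀))]
= [1/(2.02−0.365)] ln[(2.02/0.365)(1 − 2.87×1.655/(0.365×24.2))]
= (1/1.655) ln[5.534 × 0.4623] = 0.6042 × ln(2.558) = 0.6042 × 0.9393 = 0.5676 d.
L(t_c) = L₀ e^(−k_d t_c) = 24.2 × 0.8129 = 19.67 mg/L, and at the critical point k_2 D_c = k_d L, so D_c = (0.365/2.02) × 19.67 = 3.555 mg/L.
x_c = v t_c = 0.958 m/s × 0.5676 d × 86400 s/d = 46980 m ≈ 47.0 km.

t_c ≈ 0.568 d; D_c ≈ 3.55 mg/L; x_c ≈ 47.0 km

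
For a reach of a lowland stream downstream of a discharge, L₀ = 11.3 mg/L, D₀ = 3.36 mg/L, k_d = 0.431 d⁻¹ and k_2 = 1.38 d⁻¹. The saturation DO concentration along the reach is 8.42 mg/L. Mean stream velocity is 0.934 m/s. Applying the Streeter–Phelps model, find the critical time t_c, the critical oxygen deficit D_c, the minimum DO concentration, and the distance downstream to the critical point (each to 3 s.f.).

t_c = [1/(k_2−k_d)] ln[(k_2/k_d)(1 − D₀(k_2−k_d)/(k_d L₀))]
= [1/(1.38−0.431)] ln[(1.38/0.431)(1 − 3.36×0.9490/(0.431×11.3))]
= (1/0.9490) ln[3.202 × 0.3453] = 1.054 × ln(1.106) = 1.054 × 0.1004 = 0.1057 d.
L(t_c) = L₀ e^(−k_d t_c) = 11.3 × 0.9554 = 10.80 mg/L, and at the critical point k_2 D_c = k_d L, so D_c = (0.431/1.38) × 10.80 = 3.372 mg/L.
Minimum DO = C_s − D_c = 8.42 − 3.372 = 5.048 mg/L.
x_c = v t_c = 0.934 m/s × 0.1057 d × 86400 s/d = 8534 m ≈ 8.53 km.

t_c ≈ 0.106 d; D_c ≈ 3.37 mg/L; min DO ≈ 5.05 mg/L; x_c ≈ 8.53 km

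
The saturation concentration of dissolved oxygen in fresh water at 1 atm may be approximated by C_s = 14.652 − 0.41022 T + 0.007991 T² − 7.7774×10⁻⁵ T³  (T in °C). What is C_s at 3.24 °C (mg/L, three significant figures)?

C_s ≈ 13.4 mg/L

C_s = 14.652 − 0.41022×3.24 + 0.007991×3.24² − 7.7774×10⁻⁵×3.24³ = 13.40 mg/L.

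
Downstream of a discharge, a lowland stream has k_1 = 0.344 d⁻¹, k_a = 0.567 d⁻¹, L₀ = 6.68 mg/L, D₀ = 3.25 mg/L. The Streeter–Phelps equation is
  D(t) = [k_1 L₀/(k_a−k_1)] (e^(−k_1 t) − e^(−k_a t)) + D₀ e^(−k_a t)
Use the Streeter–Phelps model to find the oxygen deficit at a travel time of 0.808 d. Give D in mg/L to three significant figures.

k_1 L₀/(k_a−k_1) = 0.344×6.68/(0.567−0.344) = 2.298/0.2230 = 10.30 mg/L.
e^(−k_1 t) = e^(−0.344×0.8080) = 0.7573; e^(−k_a t) = e^(−0.567×0.8080) = 0.6325.
D = 10.30 × (0.7573 − 0.6325) + 3.25 × 0.6325 = 1.287 + 2.055 = 3.342 mg/L.

D ≈ 3.34 mg/L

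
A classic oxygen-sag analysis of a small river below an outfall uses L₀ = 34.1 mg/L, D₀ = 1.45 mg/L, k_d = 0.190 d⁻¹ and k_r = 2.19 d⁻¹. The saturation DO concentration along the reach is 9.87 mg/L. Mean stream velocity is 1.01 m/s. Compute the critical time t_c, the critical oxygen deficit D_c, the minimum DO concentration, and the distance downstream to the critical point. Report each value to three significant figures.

t_c ≈ 0.926 d; D_c ≈ 2.48 mg/L; min DO ≈ 7.39 mg/L; x_c ≈ 80.8 km

With k_r/k_d = 11.53 and 1 − D₀(k_r−k_d)/(k_d L₀) = 0.5524,
t_c = ln(11.53 × 0.5524) / (2.19 − 0.190) = ln(6.367) / 2.000 = 1.851/2.000 = 0.9256 d.
D_c = (k_d/k_r) L₀ e^(−k_d t_c) = (0.190/2.19) × 34.1 × e^(−0.190×0.9256) = 0.08676 × 34.1 × 0.8387 = 2.481 mg/L.
Minimum DO = C_s − D_c = 9.87 − 2.481 = 7.389 mg/L.
x_c = v t_c = 1.01 m/s × 0.9256 d × 86400 s/d = 80770 m ≈ 80.8 km.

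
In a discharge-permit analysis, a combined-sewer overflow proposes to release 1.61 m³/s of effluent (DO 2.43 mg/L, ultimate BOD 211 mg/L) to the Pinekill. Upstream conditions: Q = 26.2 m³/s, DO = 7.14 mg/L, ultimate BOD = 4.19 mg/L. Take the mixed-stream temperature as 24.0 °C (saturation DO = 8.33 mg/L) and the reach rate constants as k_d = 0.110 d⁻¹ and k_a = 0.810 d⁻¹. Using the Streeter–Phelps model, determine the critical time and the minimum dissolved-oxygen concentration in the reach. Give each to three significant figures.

t_c ≈ 1.63 d; minimum DO ≈ 6.49 mg/L

Mixed DO = (26.2×7.14 + 1.61×2.43)/(26.2+1.61) = 191.0/27.81 = 6.867 mg/L.
Mixed L₀ = (26.2×4.19 + 1.61×211)/(27.81) = 449.5/27.81 = 16.16 mg/L.
Initial deficit D₀ = C_s − DO₀ = 8.33 − 6.867 = 1.463 mg/L.
t_c = (1/0.7000) ln[(0.810/0.110)(1 − 1.463×0.7000/(0.110×16.16))] = 1.429 × ln(3.123) = 1.627 d.
D_c = (0.110/0.810) × 16.16 × e^(−0.110×1.627) = 0.1358 × 16.16 × 0.8361 = 1.835 mg/L.
Minimum DO = 8.33 − 1.835 = 6.495 mg/L.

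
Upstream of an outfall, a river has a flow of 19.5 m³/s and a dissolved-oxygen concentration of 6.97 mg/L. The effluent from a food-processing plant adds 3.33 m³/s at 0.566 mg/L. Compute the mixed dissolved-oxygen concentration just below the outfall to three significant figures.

Flow-weighted mixing: C = (Q_r C_r + Q_w C_w)/(Q_r + Q_w)
= (19.5×6.97 + 3.33×0.566)/(19.5 + 3.33) = 137.8/22.83 = 6.036 mg/L.

6.04 mg/L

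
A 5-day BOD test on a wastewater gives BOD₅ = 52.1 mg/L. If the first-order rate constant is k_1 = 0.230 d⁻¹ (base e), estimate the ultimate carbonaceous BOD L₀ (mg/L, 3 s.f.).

L₀ ≈ 76.2 mg/L

BOD₅ = L₀(1 − e^(−5k_1)) ⇒ L₀ = BOD₅ / (1 − e^(−5×0.230))
= 52.1 / (1 − 0.3166) = 52.1 / 0.6834 = 76.24 mg/L.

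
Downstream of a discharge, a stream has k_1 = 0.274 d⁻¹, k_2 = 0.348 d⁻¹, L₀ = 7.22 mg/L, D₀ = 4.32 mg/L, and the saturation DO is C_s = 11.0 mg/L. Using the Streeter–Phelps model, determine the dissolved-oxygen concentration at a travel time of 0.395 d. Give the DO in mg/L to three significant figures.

DO ≈ 6.54 mg/L

k_1 L₀/(k_2−k_1) = 0.274×7.22/(0.348−0.274) = 1.978/0.07400 = 26.73 mg/L.
e^(−k_1 t) = e^(−0.274×0.3950) = 0.8974; e^(−k_2 t) = e^(−0.348×0.3950) = 0.8716.
D = 26.73 × (0.8974 − 0.8716) + 4.32 × 0.8716 = 0.6911 + 3.765 = 4.456 mg/L.
DO = C_s − D = 11.0 − 4.456 = 6.544 mg/L.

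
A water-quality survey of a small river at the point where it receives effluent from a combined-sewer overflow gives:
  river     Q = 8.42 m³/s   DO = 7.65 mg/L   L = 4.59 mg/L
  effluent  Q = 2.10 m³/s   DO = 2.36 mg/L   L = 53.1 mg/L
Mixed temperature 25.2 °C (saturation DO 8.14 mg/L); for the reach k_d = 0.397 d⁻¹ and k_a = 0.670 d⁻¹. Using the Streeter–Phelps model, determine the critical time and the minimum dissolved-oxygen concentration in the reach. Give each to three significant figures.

t_c ≈ 1.63 d; minimum DO ≈ 3.72 mg/L

Mixed DO = (8.42×7.65 + 2.10×2.36)/(8.42+2.10) = 69.37/10.52 = 6.594 mg/L.
Mixed L₀ = (8.42×4.59 + 2.10×53.1)/(10.52) = 150.2/10.52 = 14.27 mg/L.
Initial deficit D₀ = C_s − DO₀ = 8.14 − 6.594 = 1.546 mg/L.
t_c = (1/0.2730) ln[(0.670/0.397)(1 − 1.546×0.2730/(0.397×14.27))] = 3.663 × ln(1.562) = 1.633 d.
D_c = (0.397/0.670) × 14.27 × e^(−0.397×1.633) = 0.5925 × 14.27 × 0.5228 = 4.422 mg/L.
Minimum DO = 8.14 − 4.422 = 3.718 mg/L.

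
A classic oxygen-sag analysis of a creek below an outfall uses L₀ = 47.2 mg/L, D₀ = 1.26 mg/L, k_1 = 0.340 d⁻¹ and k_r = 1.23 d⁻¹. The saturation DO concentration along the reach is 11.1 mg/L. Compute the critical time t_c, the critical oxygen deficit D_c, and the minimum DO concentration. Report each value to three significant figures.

t_c ≈ 1.36 d; D_c ≈ 8.21 mg/L; min DO ≈ 2.89 mg/L

With k_r/k_1 = 3.618 and 1 − D₀(k_r−k_1)/(k_1 L₀) = 0.9301,
t_c = ln(3.618 × 0.9301) / (1.23 − 0.340) = ln(3.365) / 0.8900 = 1.213/0.8900 = 1.363 d.
L(t_c) = L₀ e^(−k_1 t_c) = 47.2 × 0.6291 = 29.69 mg/L, and at the critical point k_r D_c = k_1 L, so D_c = (0.340/1.23) × 29.69 = 8.207 mg/L.
Minimum DO = C_s − D_c = 11.1 − 8.207 = 2.893 mg/L.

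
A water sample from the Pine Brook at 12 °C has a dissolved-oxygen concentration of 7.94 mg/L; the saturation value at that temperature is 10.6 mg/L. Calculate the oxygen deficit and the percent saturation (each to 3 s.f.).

D ≈ 2.66 mg/L; 74.9 % saturation

D = C_s − C = 10.6 − 7.94 = 2.66 mg/L.
% saturation = 7.94/10.6 × 100 = 74.9 %.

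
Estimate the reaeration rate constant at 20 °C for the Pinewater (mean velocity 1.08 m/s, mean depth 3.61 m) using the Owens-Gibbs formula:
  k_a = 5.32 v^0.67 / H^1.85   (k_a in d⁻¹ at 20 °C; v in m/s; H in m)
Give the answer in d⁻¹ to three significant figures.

k_a = 5.32 × 1.08^0.67 / 3.61^1.85 = 5.32 × 1.053 / 10.75 = 0.5211 d⁻¹.

k_a ≈ 0.521 d⁻¹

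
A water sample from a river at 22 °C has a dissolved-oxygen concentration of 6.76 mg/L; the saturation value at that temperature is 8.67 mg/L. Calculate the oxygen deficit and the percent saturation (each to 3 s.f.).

D ≈ 1.91 mg/L; 78.0 % saturation

D = C_s − C = 8.67 − 6.76 = 1.91 mg/L.
% saturation = 6.76/8.67 × 100 = 78.0 %.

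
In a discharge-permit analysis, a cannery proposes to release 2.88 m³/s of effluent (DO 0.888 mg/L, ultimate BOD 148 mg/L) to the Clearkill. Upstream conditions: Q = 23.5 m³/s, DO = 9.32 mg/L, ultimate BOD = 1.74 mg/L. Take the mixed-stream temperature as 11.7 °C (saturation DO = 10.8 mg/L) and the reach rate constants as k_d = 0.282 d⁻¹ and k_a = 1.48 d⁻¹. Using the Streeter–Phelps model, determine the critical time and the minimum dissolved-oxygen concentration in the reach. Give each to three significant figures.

t_c ≈ 0.668 d; minimum DO ≈ 8.01 mg/L

Mixed DO = (23.5×9.32 + 2.88×0.888)/(23.5+2.88) = 221.6/26.38 = 8.399 mg/L.
Mixed L₀ = (23.5×1.74 + 2.88×148)/(26.38) = 467.1/26.38 = 17.71 mg/L.
Initial deficit D₀ = C_s − DO₀ = 10.8 − 8.399 = 2.401 mg/L.
t_c = (1/1.198) ln[(1.48/0.282)(1 − 2.401×1.198/(0.282×17.71))] = 0.8347 × ln(2.226) = 0.6678 d.
D_c = (0.282/1.48) × 17.71 × e^(−0.282×0.6678) = 0.1905 × 17.71 × 0.8283 = 2.795 mg/L.
Minimum DO = 10.8 − 2.795 = 8.005 mg/L.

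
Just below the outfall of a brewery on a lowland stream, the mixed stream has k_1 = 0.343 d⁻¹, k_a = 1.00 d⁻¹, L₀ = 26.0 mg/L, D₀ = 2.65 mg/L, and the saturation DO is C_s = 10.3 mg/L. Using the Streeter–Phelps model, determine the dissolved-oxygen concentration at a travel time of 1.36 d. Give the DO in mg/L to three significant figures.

k_1 L₀/(k_a−k_1) = 0.343×26.0/(1.00−0.343) = 8.918/0.6570 = 13.57 mg/L.
e^(−k_1 t) = e^(−0.343×1.360) = 0.6272; e^(−k_a t) = e^(−1.00×1.360) = 0.2567.
D = 13.57 × (0.6272 − 0.2567) + 2.65 × 0.2567 = 5.030 + 0.6802 = 5.710 mg/L.
DO = C_s − D = 10.3 − 5.710 = 4.590 mg/L.

DO ≈ 4.59 mg/L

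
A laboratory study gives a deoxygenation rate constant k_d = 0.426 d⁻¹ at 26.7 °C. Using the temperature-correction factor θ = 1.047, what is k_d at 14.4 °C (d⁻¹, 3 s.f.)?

k_d(T₂) = k_d(T₁) · θ^(T₂−T₁) = 0.426 × 1.047^(14.4−26.7)
= 0.426 × 1.047^-12.3 = 0.426 × 0.5684 = 0.2421 d⁻¹.

k_d ≈ 0.242 d⁻¹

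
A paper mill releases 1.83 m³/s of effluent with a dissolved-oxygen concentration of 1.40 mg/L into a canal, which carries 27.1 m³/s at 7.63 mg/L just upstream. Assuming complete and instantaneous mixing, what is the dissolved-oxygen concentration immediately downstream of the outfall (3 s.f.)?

7.24 mg/L

Flow-weighted mixing: C = (Q_r C_r + Q_w C_w)/(Q_r + Q_w)
= (27.1×7.63 + 1.83×1.40)/(27.1 + 1.83) = 209.3/28.93 = 7.236 mg/L.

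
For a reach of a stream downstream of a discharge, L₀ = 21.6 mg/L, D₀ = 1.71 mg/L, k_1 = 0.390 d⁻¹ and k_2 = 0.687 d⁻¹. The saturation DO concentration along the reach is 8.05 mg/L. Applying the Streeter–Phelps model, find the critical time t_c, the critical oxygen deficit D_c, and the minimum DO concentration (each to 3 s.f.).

With k_2/k_1 = 1.762 and 1 − D₀(k_2−k_1)/(k_1 L₀) = 0.9397,
t_c = ln(1.762 × 0.9397) / (0.687 − 0.390) = ln(1.655) / 0.2970 = 0.5040/0.2970 = 1.697 d.
L(t_c) = L₀ e^(−k_1 t_c) = 21.6 × 0.5159 = 11.14 mg/L, and at the critical point k_2 D_c = k_1 L, so D_c = (0.390/0.687) × 11.14 = 6.326 mg/L.
Minimum DO = C_s − D_c = 8.05 − 6.326 = 1.724 mg/L.

t_c ≈ 1.70 d; D_c ≈ 6.33 mg/L; min DO ≈ 1.72 mg/L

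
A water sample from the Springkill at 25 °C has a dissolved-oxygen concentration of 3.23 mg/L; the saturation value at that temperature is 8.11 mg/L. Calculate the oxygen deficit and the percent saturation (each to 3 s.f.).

D = C_s − C = 8.11 − 3.23 = 4.88 mg/L.
% saturation = 3.23/8.11 × 100 = 39.8 %.

D ≈ 4.88 mg/L; 39.8 % saturation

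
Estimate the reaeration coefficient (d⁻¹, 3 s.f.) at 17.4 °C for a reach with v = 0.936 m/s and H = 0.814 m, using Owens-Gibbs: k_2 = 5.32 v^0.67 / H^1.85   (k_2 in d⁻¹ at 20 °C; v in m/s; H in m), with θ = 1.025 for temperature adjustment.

k_2 ≈ 6.98 d⁻¹

k_2(20) = 5.32 × 0.936^0.67 / 0.814^1.85 = 5.32 × 0.9567 / 0.6834 = 7.448 d⁻¹.
k_2(17.4) = 7.448 × 1.025^(17.4−20) = 7.448 × 0.9378 = 6.984 d⁻¹.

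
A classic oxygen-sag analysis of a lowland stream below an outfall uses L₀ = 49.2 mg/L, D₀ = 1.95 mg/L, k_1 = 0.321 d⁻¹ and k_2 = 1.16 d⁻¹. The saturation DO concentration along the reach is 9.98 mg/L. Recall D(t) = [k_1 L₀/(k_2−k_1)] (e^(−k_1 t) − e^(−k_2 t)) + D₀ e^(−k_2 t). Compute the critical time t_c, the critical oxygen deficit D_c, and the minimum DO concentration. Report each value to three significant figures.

t_c ≈ 1.40 d; D_c ≈ 8.68 mg/L; min DO ≈ 1.30 mg/L

At the critical point dD/dt = 0, so k_1 L₀ e^(−k_1 t) = k_2 D. Substituting D(t) from the Streeter–Phelps equation and solving for t gives
t_c = ln[(k_2/k_1)(1 − D₀(k_2−k_1)/(k_1 L₀))] / (k_2−k_1).
Here k_2−k_1 = 0.8390 d⁻¹ and 1 − D₀(k_2−k_1)/(k_1 L₀) = 1 − 1.95×0.8390/(0.321×49.2) = 0.8964, so
t_c = ln(3.614 × 0.8964) / 0.8390 = 1.175 / 0.8390 = 1.401 d.
L(t_c) = L₀ e^(−k_1 t_c) = 49.2 × 0.6378 = 31.38 mg/L, and at the critical point k_2 D_c = k_1 L, so D_c = (0.321/1.16) × 31.38 = 8.684 mg/L.
Minimum DO = C_s − D_c = 9.98 − 8.684 = 1.296 mg/L.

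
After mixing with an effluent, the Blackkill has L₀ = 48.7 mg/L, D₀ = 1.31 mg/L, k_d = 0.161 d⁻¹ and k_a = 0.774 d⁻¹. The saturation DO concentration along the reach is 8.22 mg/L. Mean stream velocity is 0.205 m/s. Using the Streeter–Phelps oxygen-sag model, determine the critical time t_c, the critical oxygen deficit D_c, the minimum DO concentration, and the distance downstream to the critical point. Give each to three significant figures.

t_c ≈ 2.39 d; D_c ≈ 6.90 mg/L; min DO ≈ 1.32 mg/L; x_c ≈ 42.2 km

With k_a/k_d = 4.807 and 1 − D₀(k_a−k_d)/(k_d L₀) = 0.8976,
t_c = ln(4.807 × 0.8976) / (0.774 − 0.161) = ln(4.315) / 0.6130 = 1.462/0.6130 = 2.385 d.
L(t_c) = L₀ e^(−k_d t_c) = 48.7 × 0.6811 = 33.17 mg/L, and at the critical point k_a D_c = k_d L, so D_c = (0.161/0.774) × 33.17 = 6.900 mg/L.
Minimum DO = C_s − D_c = 8.22 − 6.900 = 1.320 mg/L.
x_c = v t_c = 0.205 m/s × 2.385 d × 86400 s/d = 42250 m ≈ 42.2 km.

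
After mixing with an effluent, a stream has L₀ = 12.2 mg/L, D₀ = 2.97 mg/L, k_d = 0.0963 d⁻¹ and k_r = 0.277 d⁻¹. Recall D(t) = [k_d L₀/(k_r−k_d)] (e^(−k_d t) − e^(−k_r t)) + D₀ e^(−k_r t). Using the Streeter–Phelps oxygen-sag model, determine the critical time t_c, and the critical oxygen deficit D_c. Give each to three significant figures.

t_c ≈ 2.47 d; D_c ≈ 3.34 mg/L

t_c = [1/(k_r−k_d)] ln[(k_r/k_d)(1 − D₀(k_r−k_d)/(k_d L₀))]
= [1/(0.277−0.0963)] ln[(0.277/0.0963)(1 − 2.97×0.1807/(0.0963×12.2))]
= (1/0.1807) ln[2.876 × 0.5432] = 5.534 × ln(1.562) = 5.534 × 0.4463 = 2.470 d.
L(t_c) = L₀ e^(−k_d t_c) = 12.2 × 0.7883 = 9.618 mg/L, and at the critical point k_r D_c = k_d L, so D_c = (0.0963/0.277) × 9.618 = 3.344 mg/L.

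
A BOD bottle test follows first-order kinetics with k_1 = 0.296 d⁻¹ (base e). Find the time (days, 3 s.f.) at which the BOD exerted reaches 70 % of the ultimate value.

y/L₀ = 1 − e^(−k_1 t) = 0.70 ⇒ e^(−k_1 t) = 0.300
t = −ln(0.300) / 0.296 = 1.204 / 0.296 = 4.067 d.

t ≈ 4.07 d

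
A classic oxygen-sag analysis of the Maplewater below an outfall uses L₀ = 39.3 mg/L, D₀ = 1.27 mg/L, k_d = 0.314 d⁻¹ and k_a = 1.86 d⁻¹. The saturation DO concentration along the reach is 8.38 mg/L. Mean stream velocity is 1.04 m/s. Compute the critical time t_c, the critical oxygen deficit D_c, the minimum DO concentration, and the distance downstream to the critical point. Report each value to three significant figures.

With k_a/k_d = 5.924 and 1 − D₀(k_a−k_d)/(k_d L₀) = 0.8409,
t_c = ln(5.924 × 0.8409) / (1.86 − 0.314) = ln(4.981) / 1.546 = 1.606/1.546 = 1.039 d.
D_c = (k_d/k_a) L₀ e^(−k_d t_c) = (0.314/1.86) × 39.3 × e^(−0.314×1.039) = 0.1688 × 39.3 × 0.7217 = 4.788 mg/L.
Minimum DO = C_s − D_c = 8.38 − 4.788 = 3.592 mg/L.
x_c = v t_c = 1.04 m/s × 1.039 d × 86400 s/d = 93320 m ≈ 93.3 km.

t_c ≈ 1.04 d; D_c ≈ 4.79 mg/L; min DO ≈ 3.59 mg/L; x_c ≈ 93.3 km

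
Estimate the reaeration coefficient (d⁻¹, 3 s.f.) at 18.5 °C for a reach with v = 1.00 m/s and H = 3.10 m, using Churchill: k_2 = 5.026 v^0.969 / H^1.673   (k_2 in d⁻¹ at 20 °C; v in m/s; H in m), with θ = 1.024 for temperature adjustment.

k_2 ≈ 0.731 d⁻¹

k_2(20) = 5.026 × 1.00^0.969 / 3.10^1.673 = 5.026 × 1.000 / 6.638 = 0.7571 d⁻¹.
k_2(18.5) = 0.7571 × 1.024^(18.5−20) = 0.7571 × 0.9651 = 0.7307 d⁻¹.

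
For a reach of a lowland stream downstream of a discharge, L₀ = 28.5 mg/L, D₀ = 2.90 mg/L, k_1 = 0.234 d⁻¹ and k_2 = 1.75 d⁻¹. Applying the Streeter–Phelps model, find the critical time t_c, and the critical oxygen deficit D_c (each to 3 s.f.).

With k_2/k_1 = 7.479 and 1 − D₀(k_2−k_1)/(k_1 L₀) = 0.3408,
t_c = ln(7.479 × 0.3408) / (1.75 − 0.234) = ln(2.548) / 1.516 = 0.9355/1.516 = 0.6171 d.
L(t_c) = L₀ e^(−k_1 t_c) = 28.5 × 0.8655 = 24.67 mg/L, and at the critical point k_2 D_c = k_1 L, so D_c = (0.234/1.75) × 24.67 = 3.298 mg/L.

t_c ≈ 0.617 d; D_c ≈ 3.30 mg/L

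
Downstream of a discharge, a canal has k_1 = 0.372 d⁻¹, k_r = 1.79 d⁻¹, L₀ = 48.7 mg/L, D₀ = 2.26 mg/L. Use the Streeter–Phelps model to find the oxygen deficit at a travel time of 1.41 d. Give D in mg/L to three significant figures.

k_1 L₀/(k_r−k_1) = 0.372×48.7/(1.79−0.372) = 18.12/1.418 = 12.78 mg/L.
e^(−k_1 t) = e^(−0.372×1.410) = 0.5918; e^(−k_r t) = e^(−1.79×1.410) = 0.08015.
D = 12.78 × (0.5918 − 0.08015) + 2.26 × 0.08015 = 6.537 + 0.1811 = 6.719 mg/L.

D ≈ 6.72 mg/L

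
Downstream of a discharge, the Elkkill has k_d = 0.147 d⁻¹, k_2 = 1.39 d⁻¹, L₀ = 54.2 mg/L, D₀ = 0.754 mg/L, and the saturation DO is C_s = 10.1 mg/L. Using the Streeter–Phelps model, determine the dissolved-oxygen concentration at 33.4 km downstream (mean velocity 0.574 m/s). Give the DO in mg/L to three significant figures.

DO ≈ 6.51 mg/L

Travel time t = x/v = 33.4 km / (0.574 m/s) = 33400 m / 0.574 m/s = 58190 s = 0.6735 d.
k_d L₀/(k_2−k_d) = 0.147×54.2/(1.39−0.147) = 7.967/1.243 = 6.410 mg/L.
e^(−k_d t) = e^(−0.147×0.6735) = 0.9057; e^(−k_2 t) = e^(−1.39×0.6735) = 0.3921.
D = 6.410 × (0.9057 − 0.3921) + 0.754 × 0.3921 = 3.292 + 0.2957 = 3.588 mg/L.
DO = C_s − D = 10.1 − 3.588 = 6.512 mg/L.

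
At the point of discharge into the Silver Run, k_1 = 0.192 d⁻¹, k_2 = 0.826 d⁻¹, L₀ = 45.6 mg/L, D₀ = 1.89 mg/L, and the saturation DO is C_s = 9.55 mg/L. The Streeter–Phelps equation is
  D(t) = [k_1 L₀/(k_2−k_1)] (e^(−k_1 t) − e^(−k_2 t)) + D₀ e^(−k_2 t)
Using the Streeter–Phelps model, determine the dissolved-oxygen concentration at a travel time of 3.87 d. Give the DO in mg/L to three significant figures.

k_1 L₀/(k_2−k_1) = 0.192×45.6/(0.826−0.192) = 8.755/0.6340 = 13.81 mg/L.
e^(−k_1 t) = e^(−0.192×3.870) = 0.4757; e^(−k_2 t) = e^(−0.826×3.870) = 0.04090.
D = 13.81 × (0.4757 − 0.04090) + 1.89 × 0.04090 = 6.004 + 0.07730 = 6.081 mg/L.
DO = C_s − D = 9.55 − 6.081 = 3.469 mg/L.

DO ≈ 3.47 mg/L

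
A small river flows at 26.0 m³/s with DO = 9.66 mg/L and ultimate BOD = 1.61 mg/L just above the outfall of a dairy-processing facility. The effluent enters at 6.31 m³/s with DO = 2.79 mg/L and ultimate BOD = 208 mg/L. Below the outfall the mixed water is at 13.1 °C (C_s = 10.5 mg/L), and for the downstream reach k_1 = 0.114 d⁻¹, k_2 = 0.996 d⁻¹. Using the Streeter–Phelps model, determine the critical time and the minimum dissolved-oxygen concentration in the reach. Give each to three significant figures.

Mixed DO = (26.0×9.66 + 6.31×2.79)/(26.0+6.31) = 268.8/32.31 = 8.318 mg/L.
Mixed L₀ = (26.0×1.61 + 6.31×208)/(32.31) = 1354/32.31 = 41.92 mg/L.
Initial deficit D₀ = C_s − DO₀ = 10.5 − 8.318 = 2.182 mg/L.
t_c = (1/0.8820) ln[(0.996/0.114)(1 − 2.182×0.8820/(0.114×41.92))] = 1.134 × ln(5.219) = 1.873 d.
D_c = (0.114/0.996) × 41.92 × e^(−0.114×1.873) = 0.1145 × 41.92 × 0.8077 = 3.875 mg/L.
Minimum DO = 10.5 − 3.875 = 6.625 mg/L.

t_c ≈ 1.87 d; minimum DO ≈ 6.62 mg/L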